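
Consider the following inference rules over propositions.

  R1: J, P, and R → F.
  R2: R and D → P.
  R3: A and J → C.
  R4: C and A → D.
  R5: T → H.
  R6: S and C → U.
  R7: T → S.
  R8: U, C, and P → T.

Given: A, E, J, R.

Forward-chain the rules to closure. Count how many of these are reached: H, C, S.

From A and J, R3 gives C.
H would need T (R5), but T is never established.
C: reached.
S would need T (R7), but T is never established.
Reached: C — 1 of the 3.

1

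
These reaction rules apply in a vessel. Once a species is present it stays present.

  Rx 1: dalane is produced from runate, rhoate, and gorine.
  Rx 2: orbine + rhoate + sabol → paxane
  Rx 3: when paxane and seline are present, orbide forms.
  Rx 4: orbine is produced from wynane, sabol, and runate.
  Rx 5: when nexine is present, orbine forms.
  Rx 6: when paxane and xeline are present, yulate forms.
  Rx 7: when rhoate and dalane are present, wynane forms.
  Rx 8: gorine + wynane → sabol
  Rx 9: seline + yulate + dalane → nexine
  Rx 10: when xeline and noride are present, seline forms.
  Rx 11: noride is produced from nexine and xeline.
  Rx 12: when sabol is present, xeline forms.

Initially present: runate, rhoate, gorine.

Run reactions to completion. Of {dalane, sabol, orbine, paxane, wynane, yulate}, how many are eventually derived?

runate, rhoate, and gorine present → dalane forms (Rx 1).
rhoate and dalane present → wynane forms (Rx 7).
gorine and wynane present → sabol forms (Rx 8).
wynane, sabol, and runate present → orbine forms (Rx 4).
sabol present → xeline forms (Rx 12).
orbine, rhoate, and sabol present → paxane forms (Rx 2).
paxane and xeline present → yulate forms (Rx 6).
dalane: reached.
sabol: reached.
orbine: reached.
paxane: reached.
wynane: reached.
yulate: reached.
All 6 are reached.

6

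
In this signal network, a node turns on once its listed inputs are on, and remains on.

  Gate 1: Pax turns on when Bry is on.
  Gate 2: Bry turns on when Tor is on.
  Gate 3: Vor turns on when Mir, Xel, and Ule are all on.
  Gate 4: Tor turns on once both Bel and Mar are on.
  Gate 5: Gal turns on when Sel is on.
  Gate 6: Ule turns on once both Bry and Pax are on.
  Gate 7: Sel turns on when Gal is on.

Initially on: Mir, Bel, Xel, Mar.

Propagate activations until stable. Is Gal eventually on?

Gal would need Sel (Gate 5), but Sel never turns on.

No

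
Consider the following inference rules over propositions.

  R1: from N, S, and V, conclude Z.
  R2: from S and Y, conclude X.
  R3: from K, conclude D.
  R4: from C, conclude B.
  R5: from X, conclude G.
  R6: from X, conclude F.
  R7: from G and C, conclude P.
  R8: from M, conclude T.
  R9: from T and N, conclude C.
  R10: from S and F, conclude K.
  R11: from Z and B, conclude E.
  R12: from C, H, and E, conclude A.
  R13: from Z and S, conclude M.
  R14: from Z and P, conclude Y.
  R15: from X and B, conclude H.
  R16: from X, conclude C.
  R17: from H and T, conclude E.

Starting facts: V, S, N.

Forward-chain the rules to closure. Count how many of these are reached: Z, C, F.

2

N, S, and V hold, so Z follows (R1).
From Z and S, R13 gives M.
M holds, so T follows (R8).
T and N hold, so C follows (R9).
Z: reached.
C: reached.
F would need X (R6), but X is never established.
Reached: Z and C — 2 of the 3.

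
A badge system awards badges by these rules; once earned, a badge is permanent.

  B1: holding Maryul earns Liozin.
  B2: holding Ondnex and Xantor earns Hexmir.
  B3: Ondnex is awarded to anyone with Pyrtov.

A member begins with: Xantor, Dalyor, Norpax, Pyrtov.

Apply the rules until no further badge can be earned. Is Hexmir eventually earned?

With Pyrtov, Ondnex is earned (B3).
With Ondnex and Xantor, Hexmir is earned (B2).

Yes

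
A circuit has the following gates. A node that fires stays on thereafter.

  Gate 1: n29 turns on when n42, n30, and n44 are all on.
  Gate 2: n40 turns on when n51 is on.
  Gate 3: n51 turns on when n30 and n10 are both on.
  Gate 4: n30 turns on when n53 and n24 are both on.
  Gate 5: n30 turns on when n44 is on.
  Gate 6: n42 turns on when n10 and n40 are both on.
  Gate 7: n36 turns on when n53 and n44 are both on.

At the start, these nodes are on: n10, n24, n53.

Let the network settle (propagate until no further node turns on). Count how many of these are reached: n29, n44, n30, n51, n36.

2

n53 and n24 are on, so n30 turns on (Gate 4).
n30 and n10 are on, so n51 turns on (Gate 3).
n29 would need n42, n30, and n44 (Gate 1), but n44 never turns on.
No rule produces n44, and it is not given.
n30: reached.
n51: reached.
n36 would need n53 and n44 (Gate 7), but n44 never turns on.
Reached: n30 and n51 — 2 of the 5.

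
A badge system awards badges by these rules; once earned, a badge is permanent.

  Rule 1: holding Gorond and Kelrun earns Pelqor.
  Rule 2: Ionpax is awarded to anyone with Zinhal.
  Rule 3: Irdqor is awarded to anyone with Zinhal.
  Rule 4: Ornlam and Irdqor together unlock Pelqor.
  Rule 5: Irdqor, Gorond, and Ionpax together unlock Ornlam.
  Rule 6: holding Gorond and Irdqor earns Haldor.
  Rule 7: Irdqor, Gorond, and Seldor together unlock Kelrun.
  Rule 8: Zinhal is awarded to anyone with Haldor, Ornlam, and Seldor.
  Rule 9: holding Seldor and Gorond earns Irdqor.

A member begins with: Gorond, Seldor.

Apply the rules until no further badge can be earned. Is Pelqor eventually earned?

With Seldor and Gorond, Irdqor is earned (Rule 9).
With Irdqor, Gorond, and Seldor, Kelrun is earned (Rule 7).
With Gorond and Kelrun, Pelqor is earned (Rule 1).

Yes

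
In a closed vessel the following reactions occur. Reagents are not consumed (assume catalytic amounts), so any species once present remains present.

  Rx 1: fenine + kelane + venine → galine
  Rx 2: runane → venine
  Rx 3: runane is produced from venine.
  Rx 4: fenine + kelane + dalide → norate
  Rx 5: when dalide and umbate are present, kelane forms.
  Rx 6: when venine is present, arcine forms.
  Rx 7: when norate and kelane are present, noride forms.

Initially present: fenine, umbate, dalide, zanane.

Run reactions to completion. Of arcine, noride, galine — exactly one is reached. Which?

noride

dalide and umbate present → kelane forms (Rx 5).
fenine, kelane, and dalide present → norate forms (Rx 4).
norate and kelane present → noride forms (Rx 7).
arcine would need venine (Rx 6), but venine never forms. galine would need fenine, kelane, and venine (Rx 1), but venine never forms.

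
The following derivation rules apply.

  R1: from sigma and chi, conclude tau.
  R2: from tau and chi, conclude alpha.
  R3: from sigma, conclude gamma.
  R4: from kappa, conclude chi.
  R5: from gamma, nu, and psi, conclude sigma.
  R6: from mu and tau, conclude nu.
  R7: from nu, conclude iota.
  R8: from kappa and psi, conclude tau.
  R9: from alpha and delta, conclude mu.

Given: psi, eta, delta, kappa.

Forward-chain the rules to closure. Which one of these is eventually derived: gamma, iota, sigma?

iota

From kappa, R4 gives chi.
kappa and psi hold, so tau follows (R8).
From tau and chi, R2 gives alpha.
alpha and delta hold, so mu follows (R9).
mu and tau hold, so nu follows (R6).
nu holds, so iota follows (R7).
gamma would need sigma (R3), but sigma is never established. sigma would need gamma, nu, and psi (R5), but gamma is never established.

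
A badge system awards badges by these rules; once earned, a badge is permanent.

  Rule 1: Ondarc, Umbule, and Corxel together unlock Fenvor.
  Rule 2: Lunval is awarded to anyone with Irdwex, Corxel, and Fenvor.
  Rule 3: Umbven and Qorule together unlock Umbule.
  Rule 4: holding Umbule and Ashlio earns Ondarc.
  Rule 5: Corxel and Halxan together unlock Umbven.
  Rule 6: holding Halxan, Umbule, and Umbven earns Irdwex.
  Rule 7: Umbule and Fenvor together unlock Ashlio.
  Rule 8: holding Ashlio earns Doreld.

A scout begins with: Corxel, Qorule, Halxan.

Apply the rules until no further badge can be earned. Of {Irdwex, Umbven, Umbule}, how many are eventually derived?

With Corxel and Halxan, Umbven is earned (Rule 5).
With Umbven and Qorule, Umbule is earned (Rule 3).
With Halxan, Umbule, and Umbven, Irdwex is earned (Rule 6).
Irdwex: reached.
Umbven: reached.
Umbule: reached.
All 3 are reached.

3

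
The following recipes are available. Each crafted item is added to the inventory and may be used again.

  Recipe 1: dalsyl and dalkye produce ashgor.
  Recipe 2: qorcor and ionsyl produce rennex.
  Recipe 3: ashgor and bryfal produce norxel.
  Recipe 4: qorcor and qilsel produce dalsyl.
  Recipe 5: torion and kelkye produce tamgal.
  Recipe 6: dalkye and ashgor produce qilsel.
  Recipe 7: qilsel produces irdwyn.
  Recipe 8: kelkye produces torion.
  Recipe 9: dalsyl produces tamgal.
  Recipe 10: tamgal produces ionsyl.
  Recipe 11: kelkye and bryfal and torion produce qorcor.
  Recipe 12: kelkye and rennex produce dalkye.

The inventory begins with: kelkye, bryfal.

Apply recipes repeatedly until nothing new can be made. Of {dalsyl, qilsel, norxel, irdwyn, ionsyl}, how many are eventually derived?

1

Using Recipe 8, kelkye makes torion.
Using Recipe 5, torion and kelkye make tamgal.
Using Recipe 10, tamgal makes ionsyl.
dalsyl would need qorcor and qilsel (Recipe 4), but qilsel is never obtained.
qilsel would need dalkye and ashgor (Recipe 6), but ashgor is never obtained.
norxel would need ashgor and bryfal (Recipe 3), but ashgor is never obtained.
irdwyn would need qilsel (Recipe 7), but qilsel is never obtained.
ionsyl: reached.
Reached: ionsyl — 1 of the 5.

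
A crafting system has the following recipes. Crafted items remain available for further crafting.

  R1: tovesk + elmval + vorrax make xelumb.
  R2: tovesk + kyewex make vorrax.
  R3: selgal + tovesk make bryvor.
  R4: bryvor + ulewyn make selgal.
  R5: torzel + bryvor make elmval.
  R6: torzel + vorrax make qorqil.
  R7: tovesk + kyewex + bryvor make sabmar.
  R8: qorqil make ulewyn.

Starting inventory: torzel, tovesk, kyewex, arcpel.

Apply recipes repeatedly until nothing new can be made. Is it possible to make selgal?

selgal would need bryvor and ulewyn (R4), but bryvor is never obtained.

No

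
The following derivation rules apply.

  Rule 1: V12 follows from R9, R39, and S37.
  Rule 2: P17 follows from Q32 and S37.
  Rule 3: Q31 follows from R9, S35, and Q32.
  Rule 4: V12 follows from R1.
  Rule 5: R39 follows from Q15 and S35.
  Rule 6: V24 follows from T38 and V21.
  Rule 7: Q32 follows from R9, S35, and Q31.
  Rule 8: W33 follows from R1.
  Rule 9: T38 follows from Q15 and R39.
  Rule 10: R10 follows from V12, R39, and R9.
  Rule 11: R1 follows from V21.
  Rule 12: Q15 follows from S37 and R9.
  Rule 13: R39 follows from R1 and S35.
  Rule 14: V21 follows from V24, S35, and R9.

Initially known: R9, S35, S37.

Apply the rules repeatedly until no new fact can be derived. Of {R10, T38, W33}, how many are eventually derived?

2

S37 and R9 hold, so Q15 follows (Rule 12).
From Q15 and S35, Rule 5 gives R39.
From Q15 and R39, Rule 9 gives T38.
R9, R39, and S37 hold, so V12 follows (Rule 1).
V12, R39, and R9 hold, so R10 follows (Rule 10).
R10: reached.
T38: reached.
W33 would need R1 (Rule 8), but R1 is never established.
Reached: R10 and T38 — 2 of the 3.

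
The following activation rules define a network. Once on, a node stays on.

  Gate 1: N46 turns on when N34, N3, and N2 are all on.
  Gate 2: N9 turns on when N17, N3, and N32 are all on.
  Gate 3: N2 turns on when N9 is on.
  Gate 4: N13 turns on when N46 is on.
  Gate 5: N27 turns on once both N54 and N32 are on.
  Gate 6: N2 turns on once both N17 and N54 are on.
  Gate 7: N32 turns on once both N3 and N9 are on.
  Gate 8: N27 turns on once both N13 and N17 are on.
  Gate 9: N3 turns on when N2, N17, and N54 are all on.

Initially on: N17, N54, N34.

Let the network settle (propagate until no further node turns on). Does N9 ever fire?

N9 would need N17, N3, and N32 (Gate 2), but N32 never turns on.

No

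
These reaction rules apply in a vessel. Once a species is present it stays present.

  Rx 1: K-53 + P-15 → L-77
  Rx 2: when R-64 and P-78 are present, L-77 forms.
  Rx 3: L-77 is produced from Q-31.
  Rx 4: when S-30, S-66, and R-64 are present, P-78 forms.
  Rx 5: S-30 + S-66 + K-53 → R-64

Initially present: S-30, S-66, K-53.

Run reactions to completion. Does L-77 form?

Yes

S-30, S-66, and K-53 present → R-64 forms (Rx 5).
S-30, S-66, and R-64 present → P-78 forms (Rx 4).
R-64 and P-78 present → L-77 forms (Rx 2).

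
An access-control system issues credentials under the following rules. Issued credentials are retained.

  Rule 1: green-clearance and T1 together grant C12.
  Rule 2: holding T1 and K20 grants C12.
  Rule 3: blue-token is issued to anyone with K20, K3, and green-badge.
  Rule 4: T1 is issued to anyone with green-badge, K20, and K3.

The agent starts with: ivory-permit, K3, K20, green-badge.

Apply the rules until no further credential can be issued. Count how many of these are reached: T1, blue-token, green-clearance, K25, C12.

Holding K20, K3, and green-badge grants blue-token (Rule 3).
Holding green-badge, K20, and K3 grants T1 (Rule 4).
Holding T1 and K20 grants C12 (Rule 2).
T1: reached.
blue-token: reached.
No rule produces green-clearance, and it is not given.
No rule produces K25, and it is not given.
C12: reached.
Reached: T1, blue-token, and C12 — 3 of the 5.

3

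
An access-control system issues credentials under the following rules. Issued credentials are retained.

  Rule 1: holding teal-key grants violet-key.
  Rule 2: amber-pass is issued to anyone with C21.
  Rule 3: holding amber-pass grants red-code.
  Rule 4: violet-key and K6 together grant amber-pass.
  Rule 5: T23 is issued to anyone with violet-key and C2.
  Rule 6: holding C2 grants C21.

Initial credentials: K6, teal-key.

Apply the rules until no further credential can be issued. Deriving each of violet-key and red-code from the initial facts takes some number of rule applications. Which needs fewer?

violet-key

violet-key: Holding teal-key grants violet-key (Rule 1). [1 rule application]
red-code: Holding teal-key grants violet-key (Rule 1). Holding violet-key and K6 grants amber-pass (Rule 4). Holding amber-pass grants red-code (Rule 3). [3 rule applications]
violet-key needs fewer.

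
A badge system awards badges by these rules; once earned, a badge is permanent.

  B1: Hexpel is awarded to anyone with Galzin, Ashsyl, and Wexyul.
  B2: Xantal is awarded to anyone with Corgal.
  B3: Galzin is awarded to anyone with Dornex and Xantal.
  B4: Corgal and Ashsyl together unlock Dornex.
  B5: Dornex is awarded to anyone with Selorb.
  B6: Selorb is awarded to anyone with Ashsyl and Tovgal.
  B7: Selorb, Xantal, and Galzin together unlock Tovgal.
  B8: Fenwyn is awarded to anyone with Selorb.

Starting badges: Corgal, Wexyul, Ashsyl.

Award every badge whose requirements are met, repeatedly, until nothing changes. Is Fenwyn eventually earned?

Fenwyn would need Selorb (B8), but Selorb is never earned.

No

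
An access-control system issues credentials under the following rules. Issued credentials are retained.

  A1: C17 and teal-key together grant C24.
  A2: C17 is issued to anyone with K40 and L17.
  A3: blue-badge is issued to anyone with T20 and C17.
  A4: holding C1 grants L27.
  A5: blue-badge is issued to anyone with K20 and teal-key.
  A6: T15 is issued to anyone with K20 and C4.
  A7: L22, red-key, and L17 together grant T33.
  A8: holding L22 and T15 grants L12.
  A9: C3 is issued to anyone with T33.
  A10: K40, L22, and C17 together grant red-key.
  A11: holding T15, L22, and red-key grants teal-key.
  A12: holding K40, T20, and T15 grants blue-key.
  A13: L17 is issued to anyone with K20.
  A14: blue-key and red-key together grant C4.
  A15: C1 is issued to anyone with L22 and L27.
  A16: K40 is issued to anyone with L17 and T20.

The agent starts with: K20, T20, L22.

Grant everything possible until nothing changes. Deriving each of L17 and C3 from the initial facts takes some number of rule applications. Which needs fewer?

L17: Holding K20 grants L17 (A13). [1 rule application]
C3: Holding K20 grants L17 (A13). Holding L17 and T20 grants K40 (A16). Holding K40 and L17 grants C17 (A2). Holding K40, L22, and C17 grants red-key (A10). Holding L22, red-key, and L17 grants T33 (A7). Holding T33 grants C3 (A9). [6 rule applications]
L17 needs fewer.

L17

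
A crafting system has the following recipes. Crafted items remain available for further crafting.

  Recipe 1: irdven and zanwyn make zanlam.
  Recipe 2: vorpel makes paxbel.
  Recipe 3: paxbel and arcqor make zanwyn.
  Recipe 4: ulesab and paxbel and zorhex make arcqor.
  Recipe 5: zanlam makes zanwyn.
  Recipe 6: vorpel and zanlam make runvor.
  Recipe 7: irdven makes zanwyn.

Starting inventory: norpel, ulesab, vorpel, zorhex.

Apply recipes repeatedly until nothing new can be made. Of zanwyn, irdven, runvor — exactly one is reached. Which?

zanwyn

vorpel → paxbel (Recipe 2).
Using Recipe 4, ulesab, paxbel, and zorhex make arcqor.
paxbel and arcqor → zanwyn (Recipe 3).
No rule produces irdven, and it is not given. runvor would need vorpel and zanlam (Recipe 6), but zanlam is never obtained.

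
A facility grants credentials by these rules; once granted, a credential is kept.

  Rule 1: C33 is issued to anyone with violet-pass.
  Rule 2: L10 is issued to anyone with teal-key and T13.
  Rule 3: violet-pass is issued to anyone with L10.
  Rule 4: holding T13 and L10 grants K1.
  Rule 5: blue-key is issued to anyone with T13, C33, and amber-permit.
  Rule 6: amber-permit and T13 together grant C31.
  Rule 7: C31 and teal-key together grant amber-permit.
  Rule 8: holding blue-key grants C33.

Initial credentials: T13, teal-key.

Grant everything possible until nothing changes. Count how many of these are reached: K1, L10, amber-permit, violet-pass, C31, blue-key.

3

Holding teal-key and T13 grants L10 (Rule 2).
Holding T13 and L10 grants K1 (Rule 4).
Holding L10 grants violet-pass (Rule 3).
K1: reached.
L10: reached.
amber-permit would need C31 and teal-key (Rule 7), but C31 is never granted.
violet-pass: reached.
C31 would need amber-permit and T13 (Rule 6), but amber-permit is never granted.
blue-key would need T13, C33, and amber-permit (Rule 5), but amber-permit is never granted.
Reached: K1, L10, and violet-pass — 3 of the 6.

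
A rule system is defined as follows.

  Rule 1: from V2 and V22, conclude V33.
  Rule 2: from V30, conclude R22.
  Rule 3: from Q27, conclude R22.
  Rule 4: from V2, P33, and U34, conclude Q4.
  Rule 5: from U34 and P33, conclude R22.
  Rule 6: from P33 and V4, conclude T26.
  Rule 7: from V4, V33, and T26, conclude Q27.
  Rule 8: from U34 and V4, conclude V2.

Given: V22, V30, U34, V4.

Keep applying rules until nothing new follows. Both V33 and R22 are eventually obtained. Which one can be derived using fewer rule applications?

R22

R22: From V30, Rule 2 gives R22. [1 rule application]
V33: From U34 and V4, Rule 8 gives V2. V2 and V22 hold, so V33 follows (Rule 1). [2 rule applications]
R22 needs fewer.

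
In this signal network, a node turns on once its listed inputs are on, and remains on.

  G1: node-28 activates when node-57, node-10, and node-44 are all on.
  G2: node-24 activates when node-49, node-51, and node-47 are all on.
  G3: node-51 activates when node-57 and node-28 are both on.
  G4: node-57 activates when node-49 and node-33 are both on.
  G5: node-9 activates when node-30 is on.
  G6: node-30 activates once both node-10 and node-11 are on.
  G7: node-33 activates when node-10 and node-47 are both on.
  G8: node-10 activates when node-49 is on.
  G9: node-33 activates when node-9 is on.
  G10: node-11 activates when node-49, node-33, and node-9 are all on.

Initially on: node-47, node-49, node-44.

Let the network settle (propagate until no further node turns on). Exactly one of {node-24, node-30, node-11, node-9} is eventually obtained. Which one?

node-24

node-49 is on, so node-10 activates (G8).
node-10 and node-47 are on, so node-33 activates (G7).
node-49 and node-33 are on, so node-57 activates (G4).
G1: node-57, node-10, and node-44 on → node-28 on.
G3: node-57 and node-28 on → node-51 on.
G2: node-49, node-51, and node-47 on → node-24 on.
node-30 would need node-10 and node-11 (G6), but node-11 never turns on. node-9 would need node-30 (G5), but node-30 never turns on. node-11 would need node-49, node-33, and node-9 (G10), but node-9 never turns on.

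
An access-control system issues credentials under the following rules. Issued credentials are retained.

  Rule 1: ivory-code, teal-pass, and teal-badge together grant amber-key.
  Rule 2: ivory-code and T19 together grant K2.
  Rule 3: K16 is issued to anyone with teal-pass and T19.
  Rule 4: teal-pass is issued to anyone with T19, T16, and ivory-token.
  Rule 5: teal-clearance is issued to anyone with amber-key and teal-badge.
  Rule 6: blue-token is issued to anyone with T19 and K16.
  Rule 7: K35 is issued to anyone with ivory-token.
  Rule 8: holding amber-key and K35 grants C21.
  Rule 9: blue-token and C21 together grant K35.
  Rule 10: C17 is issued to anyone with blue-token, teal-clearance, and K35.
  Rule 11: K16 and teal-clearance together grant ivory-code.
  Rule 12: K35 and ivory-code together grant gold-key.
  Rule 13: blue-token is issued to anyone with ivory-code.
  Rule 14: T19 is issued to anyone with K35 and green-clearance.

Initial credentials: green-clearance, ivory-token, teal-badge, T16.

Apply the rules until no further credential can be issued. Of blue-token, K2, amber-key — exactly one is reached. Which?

Holding ivory-token grants K35 (Rule 7).
Holding K35 and green-clearance grants T19 (Rule 14).
Holding T19, T16, and ivory-token grants teal-pass (Rule 4).
Holding teal-pass and T19 grants K16 (Rule 3).
Holding T19 and K16 grants blue-token (Rule 6).
K2 would need ivory-code and T19 (Rule 2), but ivory-code is never granted. amber-key would need ivory-code, teal-pass, and teal-badge (Rule 1), but ivory-code is never granted.

blue-token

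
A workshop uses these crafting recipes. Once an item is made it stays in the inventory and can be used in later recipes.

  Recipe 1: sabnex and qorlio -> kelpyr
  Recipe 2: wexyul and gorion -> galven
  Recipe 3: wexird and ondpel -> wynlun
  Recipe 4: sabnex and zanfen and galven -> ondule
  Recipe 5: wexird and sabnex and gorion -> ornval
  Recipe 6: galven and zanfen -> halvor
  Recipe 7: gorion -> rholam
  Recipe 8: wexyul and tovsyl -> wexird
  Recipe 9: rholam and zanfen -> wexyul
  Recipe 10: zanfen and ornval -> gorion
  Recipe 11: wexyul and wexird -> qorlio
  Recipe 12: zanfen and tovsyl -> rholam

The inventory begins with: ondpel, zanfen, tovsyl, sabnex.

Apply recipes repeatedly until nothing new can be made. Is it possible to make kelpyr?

Yes

Using Recipe 12, zanfen and tovsyl make rholam.
rholam and zanfen -> wexyul (Recipe 9).
wexyul and tovsyl -> wexird (Recipe 8).
wexyul and wexird -> qorlio (Recipe 11).
Using Recipe 1, sabnex and qorlio make kelpyr.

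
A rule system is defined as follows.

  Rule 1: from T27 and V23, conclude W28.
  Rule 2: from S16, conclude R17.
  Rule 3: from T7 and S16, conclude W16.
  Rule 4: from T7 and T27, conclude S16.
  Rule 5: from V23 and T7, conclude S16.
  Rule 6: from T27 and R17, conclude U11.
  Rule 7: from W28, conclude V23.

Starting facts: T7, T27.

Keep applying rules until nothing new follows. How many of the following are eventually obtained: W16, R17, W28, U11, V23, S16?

T7 and T27 hold, so S16 follows (Rule 4).
From T7 and S16, Rule 3 gives W16.
S16 holds, so R17 follows (Rule 2).
From T27 and R17, Rule 6 gives U11.
W16: reached.
R17: reached.
W28 would need T27 and V23 (Rule 1), but V23 is never established.
U11: reached.
V23 would need W28 (Rule 7), but W28 is never established.
S16: reached.
Reached: W16, R17, U11, and S16 — 4 of the 6.

4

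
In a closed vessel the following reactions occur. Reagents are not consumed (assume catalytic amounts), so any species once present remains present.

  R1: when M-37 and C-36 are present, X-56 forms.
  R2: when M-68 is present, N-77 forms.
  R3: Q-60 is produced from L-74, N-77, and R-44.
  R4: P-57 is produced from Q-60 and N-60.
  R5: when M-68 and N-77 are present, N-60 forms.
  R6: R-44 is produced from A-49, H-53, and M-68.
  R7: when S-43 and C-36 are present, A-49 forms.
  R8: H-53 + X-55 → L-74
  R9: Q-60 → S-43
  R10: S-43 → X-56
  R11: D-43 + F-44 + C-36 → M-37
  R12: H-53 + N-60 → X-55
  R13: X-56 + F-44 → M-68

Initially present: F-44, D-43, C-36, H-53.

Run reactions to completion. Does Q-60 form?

No

Q-60 would need L-74, N-77, and R-44 (R3), but R-44 never forms.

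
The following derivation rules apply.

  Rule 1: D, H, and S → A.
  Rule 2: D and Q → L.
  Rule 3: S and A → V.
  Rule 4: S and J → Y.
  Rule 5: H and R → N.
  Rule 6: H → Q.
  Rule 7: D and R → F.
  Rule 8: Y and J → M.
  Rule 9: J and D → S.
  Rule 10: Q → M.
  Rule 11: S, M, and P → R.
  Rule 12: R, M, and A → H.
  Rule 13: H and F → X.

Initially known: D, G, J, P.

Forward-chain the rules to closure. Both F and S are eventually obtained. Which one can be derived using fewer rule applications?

S: J and D hold, so S follows (Rule 9). [1 rule application]
F: From J and D, Rule 9 gives S. From S and J, Rule 4 gives Y. From Y and J, Rule 8 gives M. S, M, and P hold, so R follows (Rule 11). D and R hold, so F follows (Rule 7). [5 rule applications]
S needs fewer.

S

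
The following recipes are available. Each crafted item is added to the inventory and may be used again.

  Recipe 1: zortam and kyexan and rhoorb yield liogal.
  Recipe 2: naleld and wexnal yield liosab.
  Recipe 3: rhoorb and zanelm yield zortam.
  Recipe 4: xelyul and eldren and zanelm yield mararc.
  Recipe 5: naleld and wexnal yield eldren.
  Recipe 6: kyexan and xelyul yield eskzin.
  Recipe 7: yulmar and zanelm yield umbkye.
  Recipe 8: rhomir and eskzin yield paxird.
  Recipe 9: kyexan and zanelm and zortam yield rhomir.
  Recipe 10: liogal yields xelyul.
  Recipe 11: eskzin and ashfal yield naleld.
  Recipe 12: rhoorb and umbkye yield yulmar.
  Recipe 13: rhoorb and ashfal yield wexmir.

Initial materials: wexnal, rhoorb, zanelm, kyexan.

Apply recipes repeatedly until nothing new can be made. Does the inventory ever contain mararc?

mararc would need xelyul, eldren, and zanelm (Recipe 4), but eldren is never obtained.

No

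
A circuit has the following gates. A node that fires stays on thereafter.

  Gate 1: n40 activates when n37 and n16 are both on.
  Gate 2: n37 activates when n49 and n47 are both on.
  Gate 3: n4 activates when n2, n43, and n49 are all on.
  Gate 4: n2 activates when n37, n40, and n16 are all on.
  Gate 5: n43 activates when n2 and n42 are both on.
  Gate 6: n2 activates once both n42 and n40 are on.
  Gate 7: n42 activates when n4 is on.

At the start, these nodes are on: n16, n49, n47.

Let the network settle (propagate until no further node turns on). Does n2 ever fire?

Yes

n49 and n47 are on, so n37 activates (Gate 2).
n37 and n16 are on, so n40 activates (Gate 1).
n37, n40, and n16 are on, so n2 activates (Gate 4).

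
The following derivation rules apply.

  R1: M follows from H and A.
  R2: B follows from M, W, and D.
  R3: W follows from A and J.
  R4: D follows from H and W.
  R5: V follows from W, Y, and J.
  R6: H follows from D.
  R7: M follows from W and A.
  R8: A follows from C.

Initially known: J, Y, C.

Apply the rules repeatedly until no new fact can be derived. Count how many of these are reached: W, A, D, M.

From C, R8 gives A.
From A and J, R3 gives W.
W and A hold, so M follows (R7).
W: reached.
A: reached.
D would need H and W (R4), but H is never established.
M: reached.
Reached: W, A, and M — 3 of the 4.

3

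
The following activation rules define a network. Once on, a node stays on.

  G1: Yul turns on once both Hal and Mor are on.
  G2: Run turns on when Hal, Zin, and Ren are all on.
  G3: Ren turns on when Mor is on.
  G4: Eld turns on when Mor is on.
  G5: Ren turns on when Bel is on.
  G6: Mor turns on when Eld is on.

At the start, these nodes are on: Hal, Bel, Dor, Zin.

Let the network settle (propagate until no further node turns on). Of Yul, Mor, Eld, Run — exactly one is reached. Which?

Run

Bel is on, so Ren turns on (G5).
G2: Hal, Zin, and Ren on → Run on.
Yul would need Hal and Mor (G1), but Mor never turns on. Eld would need Mor (G4), but Mor never turns on. Mor would need Eld (G6), but Eld never turns on.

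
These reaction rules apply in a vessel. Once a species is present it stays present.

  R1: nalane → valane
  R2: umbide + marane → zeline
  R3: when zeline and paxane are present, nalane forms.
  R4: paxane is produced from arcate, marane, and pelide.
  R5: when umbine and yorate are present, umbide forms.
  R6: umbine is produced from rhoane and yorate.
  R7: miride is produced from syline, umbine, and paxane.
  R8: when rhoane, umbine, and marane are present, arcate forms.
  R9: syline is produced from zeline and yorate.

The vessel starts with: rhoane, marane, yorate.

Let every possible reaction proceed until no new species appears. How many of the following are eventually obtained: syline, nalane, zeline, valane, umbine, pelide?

rhoane and yorate present → umbine forms (R6).
umbine and yorate present → umbide forms (R5).
umbide and marane present → zeline forms (R2).
zeline and yorate present → syline forms (R9).
syline: reached.
nalane would need zeline and paxane (R3), but paxane never forms.
zeline: reached.
valane would need nalane (R1), but nalane never forms.
umbine: reached.
No rule produces pelide, and it is not given.
Reached: syline, zeline, and umbine — 3 of the 6.

3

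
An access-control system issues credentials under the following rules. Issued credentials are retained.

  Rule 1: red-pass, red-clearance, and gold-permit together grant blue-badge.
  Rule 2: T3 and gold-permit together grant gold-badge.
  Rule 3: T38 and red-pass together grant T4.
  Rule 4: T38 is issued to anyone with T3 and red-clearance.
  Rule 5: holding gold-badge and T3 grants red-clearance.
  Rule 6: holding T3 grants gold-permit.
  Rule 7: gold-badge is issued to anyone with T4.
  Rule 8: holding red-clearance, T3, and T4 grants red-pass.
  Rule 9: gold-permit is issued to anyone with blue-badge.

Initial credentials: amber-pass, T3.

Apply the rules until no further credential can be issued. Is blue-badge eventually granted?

No

blue-badge would need red-pass, red-clearance, and gold-permit (Rule 1), but red-pass is never granted.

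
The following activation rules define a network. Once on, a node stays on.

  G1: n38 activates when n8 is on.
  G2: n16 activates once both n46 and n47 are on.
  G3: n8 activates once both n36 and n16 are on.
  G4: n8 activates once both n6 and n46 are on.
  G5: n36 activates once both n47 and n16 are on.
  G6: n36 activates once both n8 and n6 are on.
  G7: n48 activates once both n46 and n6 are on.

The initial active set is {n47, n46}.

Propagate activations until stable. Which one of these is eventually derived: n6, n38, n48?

n46 and n47 are on, so n16 activates (G2).
n47 and n16 are on, so n36 activates (G5).
n36 and n16 are on, so n8 activates (G3).
n8 is on, so n38 activates (G1).
n48 would need n46 and n6 (G7), but n6 never turns on. No rule produces n6, and it is not given.

n38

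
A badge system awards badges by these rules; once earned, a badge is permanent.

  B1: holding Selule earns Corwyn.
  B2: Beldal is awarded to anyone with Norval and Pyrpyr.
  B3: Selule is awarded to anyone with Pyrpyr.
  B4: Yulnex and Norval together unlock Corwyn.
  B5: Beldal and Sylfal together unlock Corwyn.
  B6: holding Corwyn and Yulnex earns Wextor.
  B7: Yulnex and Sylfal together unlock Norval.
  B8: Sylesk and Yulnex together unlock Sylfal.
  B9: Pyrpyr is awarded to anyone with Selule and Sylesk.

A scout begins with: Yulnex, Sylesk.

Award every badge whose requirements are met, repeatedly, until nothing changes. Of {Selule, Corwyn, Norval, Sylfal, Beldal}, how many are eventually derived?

With Sylesk and Yulnex, Sylfal is earned (B8).
With Yulnex and Sylfal, Norval is earned (B7).
With Yulnex and Norval, Corwyn is earned (B4).
Selule would need Pyrpyr (B3), but Pyrpyr is never earned.
Corwyn: reached.
Norval: reached.
Sylfal: reached.
Beldal would need Norval and Pyrpyr (B2), but Pyrpyr is never earned.
Reached: Corwyn, Norval, and Sylfal — 3 of the 5.

3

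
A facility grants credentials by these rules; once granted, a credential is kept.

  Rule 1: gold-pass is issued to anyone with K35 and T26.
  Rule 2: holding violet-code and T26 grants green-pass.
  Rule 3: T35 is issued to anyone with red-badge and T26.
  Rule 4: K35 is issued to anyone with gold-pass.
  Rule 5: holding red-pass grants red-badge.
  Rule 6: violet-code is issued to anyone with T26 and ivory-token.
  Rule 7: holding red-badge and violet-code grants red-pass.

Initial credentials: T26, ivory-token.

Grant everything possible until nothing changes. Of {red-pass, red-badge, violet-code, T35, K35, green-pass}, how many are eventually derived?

2

Holding T26 and ivory-token grants violet-code (Rule 6).
Holding violet-code and T26 grants green-pass (Rule 2).
red-pass would need red-badge and violet-code (Rule 7), but red-badge is never granted.
red-badge would need red-pass (Rule 5), but red-pass is never granted.
violet-code: reached.
T35 would need red-badge and T26 (Rule 3), but red-badge is never granted.
K35 would need gold-pass (Rule 4), but gold-pass is never granted.
green-pass: reached.
Reached: violet-code and green-pass — 2 of the 6.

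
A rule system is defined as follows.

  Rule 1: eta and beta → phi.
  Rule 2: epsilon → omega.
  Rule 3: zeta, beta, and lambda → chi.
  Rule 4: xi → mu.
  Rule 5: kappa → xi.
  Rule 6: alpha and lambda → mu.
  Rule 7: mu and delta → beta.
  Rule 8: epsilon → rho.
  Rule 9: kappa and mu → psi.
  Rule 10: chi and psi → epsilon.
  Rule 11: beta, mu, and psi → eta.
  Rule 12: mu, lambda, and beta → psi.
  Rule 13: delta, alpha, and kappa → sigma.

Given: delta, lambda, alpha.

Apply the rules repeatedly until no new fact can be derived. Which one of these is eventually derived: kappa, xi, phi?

alpha and lambda hold, so mu follows (Rule 6).
mu and delta hold, so beta follows (Rule 7).
From mu, lambda, and beta, Rule 12 gives psi.
From beta, mu, and psi, Rule 11 gives eta.
eta and beta hold, so phi follows (Rule 1).
No rule produces kappa, and it is not given. xi would need kappa (Rule 5), but kappa is never established.

phi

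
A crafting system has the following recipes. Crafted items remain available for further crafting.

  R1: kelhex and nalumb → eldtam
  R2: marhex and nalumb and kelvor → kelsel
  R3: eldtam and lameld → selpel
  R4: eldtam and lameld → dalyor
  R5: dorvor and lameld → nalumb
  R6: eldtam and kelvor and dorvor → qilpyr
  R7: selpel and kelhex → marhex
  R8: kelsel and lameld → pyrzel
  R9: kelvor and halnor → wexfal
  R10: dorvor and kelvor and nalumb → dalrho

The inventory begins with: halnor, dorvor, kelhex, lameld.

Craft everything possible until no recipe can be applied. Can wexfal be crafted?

No

wexfal would need kelvor and halnor (R9), but kelvor is never obtained.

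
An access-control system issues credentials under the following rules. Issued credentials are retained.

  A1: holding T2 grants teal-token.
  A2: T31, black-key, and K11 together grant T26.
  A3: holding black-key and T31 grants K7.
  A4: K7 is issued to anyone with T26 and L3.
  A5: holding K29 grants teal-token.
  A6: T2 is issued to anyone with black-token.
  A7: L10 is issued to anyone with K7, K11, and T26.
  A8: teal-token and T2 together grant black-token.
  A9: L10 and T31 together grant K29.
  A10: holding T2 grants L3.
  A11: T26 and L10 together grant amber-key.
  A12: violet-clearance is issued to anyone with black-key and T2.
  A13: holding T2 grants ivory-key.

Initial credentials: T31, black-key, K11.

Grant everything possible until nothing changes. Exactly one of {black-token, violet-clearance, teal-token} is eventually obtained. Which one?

teal-token

Holding black-key and T31 grants K7 (A3).
Holding T31, black-key, and K11 grants T26 (A2).
Holding K7, K11, and T26 grants L10 (A7).
Holding L10 and T31 grants K29 (A9).
Holding K29 grants teal-token (A5).
black-token would need teal-token and T2 (A8), but T2 is never granted. violet-clearance would need black-key and T2 (A12), but T2 is never granted.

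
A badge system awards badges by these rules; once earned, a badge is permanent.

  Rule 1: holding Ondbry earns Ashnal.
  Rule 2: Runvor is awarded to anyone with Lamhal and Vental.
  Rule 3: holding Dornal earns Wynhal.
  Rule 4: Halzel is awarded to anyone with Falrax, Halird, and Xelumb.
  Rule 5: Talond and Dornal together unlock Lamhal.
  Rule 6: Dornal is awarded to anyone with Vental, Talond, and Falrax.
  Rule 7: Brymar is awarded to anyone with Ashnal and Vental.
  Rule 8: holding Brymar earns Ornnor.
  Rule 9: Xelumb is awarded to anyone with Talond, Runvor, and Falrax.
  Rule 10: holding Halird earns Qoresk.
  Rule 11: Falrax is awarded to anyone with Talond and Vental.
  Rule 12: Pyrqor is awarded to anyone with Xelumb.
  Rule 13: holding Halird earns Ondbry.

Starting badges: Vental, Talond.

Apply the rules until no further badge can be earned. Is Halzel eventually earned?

Halzel would need Falrax, Halird, and Xelumb (Rule 4), but Halird is never earned.

No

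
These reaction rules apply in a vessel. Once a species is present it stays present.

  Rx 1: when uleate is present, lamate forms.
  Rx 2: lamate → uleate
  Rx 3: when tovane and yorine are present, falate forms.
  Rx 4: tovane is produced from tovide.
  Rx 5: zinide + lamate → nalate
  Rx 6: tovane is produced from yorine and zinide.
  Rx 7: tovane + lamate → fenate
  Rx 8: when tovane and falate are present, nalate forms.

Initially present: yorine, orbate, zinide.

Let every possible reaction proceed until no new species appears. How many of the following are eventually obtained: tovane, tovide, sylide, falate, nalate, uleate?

3

yorine and zinide present → tovane forms (Rx 6).
tovane and yorine present → falate forms (Rx 3).
tovane and falate present → nalate forms (Rx 8).
tovane: reached.
No rule produces tovide, and it is not given.
No rule produces sylide, and it is not given.
falate: reached.
nalate: reached.
uleate would need lamate (Rx 2), but lamate never forms.
Reached: tovane, falate, and nalate — 3 of the 6.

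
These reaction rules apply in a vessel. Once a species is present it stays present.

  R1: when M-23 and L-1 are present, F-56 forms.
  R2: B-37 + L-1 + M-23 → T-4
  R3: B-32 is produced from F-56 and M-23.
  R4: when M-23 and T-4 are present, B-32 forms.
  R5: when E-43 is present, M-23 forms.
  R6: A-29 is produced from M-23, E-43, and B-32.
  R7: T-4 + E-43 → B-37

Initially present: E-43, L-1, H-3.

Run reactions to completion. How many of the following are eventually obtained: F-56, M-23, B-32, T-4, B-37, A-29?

4

E-43 present → M-23 forms (R5).
M-23 and L-1 present → F-56 forms (R1).
F-56 and M-23 present → B-32 forms (R3).
M-23, E-43, and B-32 present → A-29 forms (R6).
F-56: reached.
M-23: reached.
B-32: reached.
T-4 would need B-37, L-1, and M-23 (R2), but B-37 never forms.
B-37 would need T-4 and E-43 (R7), but T-4 never forms.
A-29: reached.
Reached: F-56, M-23, B-32, and A-29 — 4 of the 6.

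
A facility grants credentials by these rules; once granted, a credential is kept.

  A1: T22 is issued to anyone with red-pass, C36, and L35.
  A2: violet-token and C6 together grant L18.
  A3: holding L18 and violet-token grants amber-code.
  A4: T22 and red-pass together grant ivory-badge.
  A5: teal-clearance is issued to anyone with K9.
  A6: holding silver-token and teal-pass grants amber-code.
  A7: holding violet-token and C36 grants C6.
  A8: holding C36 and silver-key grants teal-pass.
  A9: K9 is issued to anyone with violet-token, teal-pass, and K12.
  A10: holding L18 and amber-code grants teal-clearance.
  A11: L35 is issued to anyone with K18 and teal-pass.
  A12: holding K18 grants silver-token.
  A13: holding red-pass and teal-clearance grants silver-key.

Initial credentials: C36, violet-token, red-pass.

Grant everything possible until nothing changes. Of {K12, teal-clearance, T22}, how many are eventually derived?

Holding violet-token and C36 grants C6 (A7).
Holding violet-token and C6 grants L18 (A2).
Holding L18 and violet-token grants amber-code (A3).
Holding L18 and amber-code grants teal-clearance (A10).
No rule produces K12, and it is not given.
teal-clearance: reached.
T22 would need red-pass, C36, and L35 (A1), but L35 is never granted.
Reached: teal-clearance — 1 of the 3.

1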